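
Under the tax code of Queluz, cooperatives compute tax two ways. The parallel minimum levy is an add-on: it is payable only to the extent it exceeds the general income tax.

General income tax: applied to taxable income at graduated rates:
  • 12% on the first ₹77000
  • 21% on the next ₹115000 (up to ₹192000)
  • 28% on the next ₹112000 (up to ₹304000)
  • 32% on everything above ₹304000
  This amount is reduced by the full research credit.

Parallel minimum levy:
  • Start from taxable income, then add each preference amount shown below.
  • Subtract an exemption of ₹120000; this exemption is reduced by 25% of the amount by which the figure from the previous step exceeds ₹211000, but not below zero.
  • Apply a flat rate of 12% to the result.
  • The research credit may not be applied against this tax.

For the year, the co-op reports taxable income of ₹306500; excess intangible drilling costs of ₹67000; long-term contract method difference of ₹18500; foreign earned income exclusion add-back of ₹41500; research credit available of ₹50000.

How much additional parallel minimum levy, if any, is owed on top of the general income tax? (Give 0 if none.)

Parallel minimum levy:
  Adjusted income: ₹306500 + ₹67000 + ₹18500 + ₹41500 = ₹433500
  Exemption: ₹120000 − 25% × (₹433500 − ₹211000) = ₹120000 − ₹55625 = ₹64375
  Base: ₹433500 − ₹64375 = ₹369125
  ₹369125 × 12% = ₹44295

General income tax:
  ₹77000 × 12% = ₹9240
  ₹115000 × 21% = ₹24150
  ₹112000 × 28% = ₹31360
  ₹2500 × 32% = ₹800
  → ₹65550
  Less research credit ₹50000 → ₹15550

Excess of parallel minimum levy over general income tax: ₹44295 − ₹15550 = ₹28745.

₹28745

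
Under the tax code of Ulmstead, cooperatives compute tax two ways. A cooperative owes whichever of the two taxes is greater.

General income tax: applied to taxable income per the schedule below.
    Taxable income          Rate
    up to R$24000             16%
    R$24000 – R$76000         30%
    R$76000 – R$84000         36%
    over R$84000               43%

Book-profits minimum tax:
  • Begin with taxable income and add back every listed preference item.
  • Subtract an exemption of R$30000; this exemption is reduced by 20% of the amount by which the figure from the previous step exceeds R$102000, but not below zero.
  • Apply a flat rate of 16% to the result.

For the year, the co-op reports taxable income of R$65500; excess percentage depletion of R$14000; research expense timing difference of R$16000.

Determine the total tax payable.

General income tax:
  R$24000 × 16% = R$3840
  R$41500 × 30% = R$12450
  → R$16290

Book-profits minimum tax:
  Adjusted income: R$65500 + R$14000 + R$16000 = R$95500
  Exemption: R$95500 ≤ R$102000, so full R$30000 applies
  Base: R$95500 − R$30000 = R$65500
  R$65500 × 16% = R$10480

R$16290 > R$10480, so the general income tax governs.

R$16290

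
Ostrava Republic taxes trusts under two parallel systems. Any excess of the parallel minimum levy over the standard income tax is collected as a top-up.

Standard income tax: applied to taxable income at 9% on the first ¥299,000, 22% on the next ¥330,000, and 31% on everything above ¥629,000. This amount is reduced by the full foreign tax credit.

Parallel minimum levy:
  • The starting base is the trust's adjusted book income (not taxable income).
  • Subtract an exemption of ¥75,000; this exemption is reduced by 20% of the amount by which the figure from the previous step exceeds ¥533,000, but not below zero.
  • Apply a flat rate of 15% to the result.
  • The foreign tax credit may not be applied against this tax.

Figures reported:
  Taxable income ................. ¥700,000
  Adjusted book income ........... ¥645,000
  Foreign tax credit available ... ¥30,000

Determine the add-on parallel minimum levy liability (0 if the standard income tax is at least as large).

¥0

Standard income tax:
  ¥299,000 × 9% = ¥26,910
  ¥330,000 × 22% = ¥72,600
  ¥71,000 × 31% = ¥22,010
  → ¥121,520
  Less foreign tax credit ¥30,000 → ¥91,520

Parallel minimum levy:
  Base (adjusted book income): ¥645,000
  Exemption: ¥75,000 − 20% × (¥645,000 − ¥533,000) = ¥75,000 − ¥22,400 = ¥52,600
  Base: ¥645,000 − ¥52,600 = ¥592,400
  ¥592,400 × 15% = ¥88,860

¥88,860 ≤ ¥91,520, so no add-on is due.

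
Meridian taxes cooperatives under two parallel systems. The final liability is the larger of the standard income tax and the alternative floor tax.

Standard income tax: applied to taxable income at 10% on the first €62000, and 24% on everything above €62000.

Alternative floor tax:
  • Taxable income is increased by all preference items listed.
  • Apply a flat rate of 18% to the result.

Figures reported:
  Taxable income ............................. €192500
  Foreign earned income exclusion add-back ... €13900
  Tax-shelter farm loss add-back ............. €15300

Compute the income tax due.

Alternative floor tax:
  Adjusted income: €192500 + €13900 + €15300 = €221700
  €221700 × 18% = €39906

Standard income tax:
  €62000 × 10% = €6200
  €130500 × 24% = €31320
  → €37520

€39906 > €37520, so the alternative floor tax is the binding amount.

€39906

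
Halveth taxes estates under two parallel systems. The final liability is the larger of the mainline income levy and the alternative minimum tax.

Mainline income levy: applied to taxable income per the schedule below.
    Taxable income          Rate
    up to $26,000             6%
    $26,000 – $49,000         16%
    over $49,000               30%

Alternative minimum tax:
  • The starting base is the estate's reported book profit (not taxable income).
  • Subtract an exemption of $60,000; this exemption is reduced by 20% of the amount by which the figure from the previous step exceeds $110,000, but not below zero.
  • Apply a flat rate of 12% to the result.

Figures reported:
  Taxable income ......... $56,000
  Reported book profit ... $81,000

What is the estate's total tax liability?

Alternative minimum tax:
  Base (reported book profit): $81,000
  Exemption: $81,000 ≤ $110,000, so full $60,000 applies
  Base: $81,000 − $60,000 = $21,000
  $21,000 × 12% = $2,520

Mainline income levy:
  $26,000 × 6% = $1,560
  $23,000 × 16% = $3,680
  $7,000 × 30% = $2,100
  → $7,340

$7,340 > $2,520, so the mainline income levy governs.

$7,340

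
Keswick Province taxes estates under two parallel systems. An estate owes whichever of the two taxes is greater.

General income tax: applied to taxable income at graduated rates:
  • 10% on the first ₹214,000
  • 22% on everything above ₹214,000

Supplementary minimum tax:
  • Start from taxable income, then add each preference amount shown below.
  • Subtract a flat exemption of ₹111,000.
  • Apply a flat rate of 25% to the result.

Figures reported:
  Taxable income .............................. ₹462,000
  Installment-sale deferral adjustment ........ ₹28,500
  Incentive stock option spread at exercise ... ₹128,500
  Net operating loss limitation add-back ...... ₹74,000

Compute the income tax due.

Supplementary minimum tax:
  Adjusted income: ₹462,000 + ₹28,500 + ₹128,500 + ₹74,000 = ₹693,000
  Less exemption ₹111,000 → base ₹582,000
  ₹582,000 × 25% = ₹145,500

General income tax:
  ₹214,000 × 10% = ₹21,400
  ₹248,000 × 22% = ₹54,560
  → ₹75,960

₹145,500 > ₹75,960, so the supplementary minimum tax is the binding amount.

₹145,500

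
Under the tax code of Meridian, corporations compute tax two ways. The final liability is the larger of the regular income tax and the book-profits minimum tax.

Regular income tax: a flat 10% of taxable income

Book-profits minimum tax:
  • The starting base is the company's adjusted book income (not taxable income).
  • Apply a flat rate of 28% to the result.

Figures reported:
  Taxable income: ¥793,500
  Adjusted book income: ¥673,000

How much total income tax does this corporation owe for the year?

Regular income tax:
  ¥793,500 × 10% = ¥79,350

Book-profits minimum tax:
  Base (adjusted book income): ¥673,000
  ¥673,000 × 28% = ¥188,440

¥188,440 > ¥79,350, so the book-profits minimum tax is the binding amount.

¥188,440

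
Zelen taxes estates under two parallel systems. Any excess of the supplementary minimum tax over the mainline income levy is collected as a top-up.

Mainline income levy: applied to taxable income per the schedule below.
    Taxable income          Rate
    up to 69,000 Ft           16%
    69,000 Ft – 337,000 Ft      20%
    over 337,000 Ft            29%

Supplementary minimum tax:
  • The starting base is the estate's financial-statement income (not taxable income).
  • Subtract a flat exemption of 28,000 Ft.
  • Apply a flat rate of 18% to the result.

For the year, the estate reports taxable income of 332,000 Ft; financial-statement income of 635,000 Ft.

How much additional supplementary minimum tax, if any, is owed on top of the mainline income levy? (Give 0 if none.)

45,620 Ft

Supplementary minimum tax:
  Base (financial-statement income): 635,000 Ft
  Less exemption 28,000 Ft → base 607,000 Ft
  607,000 Ft × 18% = 109,260 Ft

Mainline income levy:
  69,000 Ft × 16% = 11,040 Ft
  263,000 Ft × 20% = 52,600 Ft
  → 63,640 Ft

Excess of supplementary minimum tax over mainline income levy: 109,260 Ft − 63,640 Ft = 45,620 Ft.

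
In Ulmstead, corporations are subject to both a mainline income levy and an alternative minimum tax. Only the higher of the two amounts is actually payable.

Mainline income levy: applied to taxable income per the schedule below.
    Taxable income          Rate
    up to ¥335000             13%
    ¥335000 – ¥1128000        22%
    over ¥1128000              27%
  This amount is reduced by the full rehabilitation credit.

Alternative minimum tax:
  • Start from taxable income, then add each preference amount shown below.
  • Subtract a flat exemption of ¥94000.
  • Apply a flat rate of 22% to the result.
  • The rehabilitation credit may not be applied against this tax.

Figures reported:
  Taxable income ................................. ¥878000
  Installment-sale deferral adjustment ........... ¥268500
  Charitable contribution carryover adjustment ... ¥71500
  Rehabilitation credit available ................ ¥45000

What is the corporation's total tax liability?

¥247280

Mainline income levy:
  ¥335000 × 13% = ¥43550
  ¥543000 × 22% = ¥119460
  → ¥163010
  Less rehabilitation credit ¥45000 → ¥118010

Alternative minimum tax:
  Adjusted income: ¥878000 + ¥268500 + ¥71500 = ¥1218000
  Less exemption ¥94000 → base ¥1124000
  ¥1124000 × 22% = ¥247280

¥247280 > ¥118010, so the alternative minimum tax is the binding amount.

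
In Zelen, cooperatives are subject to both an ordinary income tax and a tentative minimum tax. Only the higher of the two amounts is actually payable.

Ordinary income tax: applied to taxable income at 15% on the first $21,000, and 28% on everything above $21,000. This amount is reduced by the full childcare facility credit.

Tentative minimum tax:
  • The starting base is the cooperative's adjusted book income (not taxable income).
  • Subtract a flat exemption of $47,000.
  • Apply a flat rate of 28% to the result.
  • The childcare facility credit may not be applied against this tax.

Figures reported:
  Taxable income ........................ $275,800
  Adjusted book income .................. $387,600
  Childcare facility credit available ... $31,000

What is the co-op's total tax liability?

Tentative minimum tax:
  Base (adjusted book income): $387,600
  Less exemption $47,000 → base $340,600
  $340,600 × 28% = $95,368

Ordinary income tax:
  $21,000 × 15% = $3,150
  $254,800 × 28% = $71,344
  → $74,494
  Less childcare facility credit $31,000 → $43,494

$95,368 > $43,494, so the tentative minimum tax is the binding amount.

$95,368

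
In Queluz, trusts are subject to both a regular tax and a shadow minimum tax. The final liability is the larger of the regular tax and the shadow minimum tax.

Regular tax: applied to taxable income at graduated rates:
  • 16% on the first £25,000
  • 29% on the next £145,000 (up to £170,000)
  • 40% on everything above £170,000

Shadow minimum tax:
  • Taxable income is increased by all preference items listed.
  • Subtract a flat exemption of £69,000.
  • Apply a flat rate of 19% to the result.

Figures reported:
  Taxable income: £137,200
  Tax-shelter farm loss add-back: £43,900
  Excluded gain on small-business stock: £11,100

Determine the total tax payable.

£36,538

Regular tax:
  £25,000 × 16% = £4,000
  £112,200 × 29% = £32,538
  → £36,538

Shadow minimum tax:
  Adjusted income: £137,200 + £43,900 + £11,100 = £192,200
  Less exemption £69,000 → base £123,200
  £123,200 × 19% = £23,408

£36,538 > £23,408, so the regular tax governs.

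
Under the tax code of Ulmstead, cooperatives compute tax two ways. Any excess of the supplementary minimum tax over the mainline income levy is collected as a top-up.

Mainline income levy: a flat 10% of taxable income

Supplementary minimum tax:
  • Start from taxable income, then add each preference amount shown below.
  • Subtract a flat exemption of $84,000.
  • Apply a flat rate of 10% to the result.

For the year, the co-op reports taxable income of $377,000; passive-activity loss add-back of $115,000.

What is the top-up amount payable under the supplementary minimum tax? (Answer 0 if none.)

$3,100

Mainline income levy:
  $377,000 × 10% = $37,700

Supplementary minimum tax:
  Adjusted income: $377,000 + $115,000 = $492,000
  Less exemption $84,000 → base $408,000
  $408,000 × 10% = $40,800

Excess of supplementary minimum tax over mainline income levy: $40,800 − $37,700 = $3,100.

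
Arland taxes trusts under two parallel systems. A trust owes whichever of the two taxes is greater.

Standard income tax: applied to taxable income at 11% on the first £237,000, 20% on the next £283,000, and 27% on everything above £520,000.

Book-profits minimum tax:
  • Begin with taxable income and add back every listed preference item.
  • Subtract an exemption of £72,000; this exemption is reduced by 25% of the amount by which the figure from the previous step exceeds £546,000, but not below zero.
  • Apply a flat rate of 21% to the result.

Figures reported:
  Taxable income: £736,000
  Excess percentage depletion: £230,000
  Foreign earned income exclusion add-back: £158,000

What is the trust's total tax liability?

Book-profits minimum tax:
  Adjusted income: £736,000 + £230,000 + £158,000 = £1,124,000
  Exemption: 25% × (£1,124,000 − £546,000) = £144,500 ≥ £72,000, so the exemption is fully phased out
  Base: £1,124,000 − £0 = £1,124,000
  £1,124,000 × 21% = £236,040

Standard income tax:
  £237,000 × 11% = £26,070
  £283,000 × 20% = £56,600
  £216,000 × 27% = £58,320
  → £140,990

£236,040 > £140,990, so the book-profits minimum tax is the binding amount.

£236,040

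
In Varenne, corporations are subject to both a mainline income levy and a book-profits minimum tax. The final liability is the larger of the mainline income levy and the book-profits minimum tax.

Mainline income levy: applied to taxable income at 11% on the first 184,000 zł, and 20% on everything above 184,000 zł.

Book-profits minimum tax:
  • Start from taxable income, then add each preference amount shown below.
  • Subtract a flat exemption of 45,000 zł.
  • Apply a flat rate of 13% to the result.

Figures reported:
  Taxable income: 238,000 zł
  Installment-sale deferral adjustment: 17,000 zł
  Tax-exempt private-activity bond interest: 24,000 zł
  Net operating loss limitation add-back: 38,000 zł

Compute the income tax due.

35,360 zł

Book-profits minimum tax:
  Adjusted income: 238,000 zł + 17,000 zł + 24,000 zł + 38,000 zł = 317,000 zł
  Less exemption 45,000 zł → base 272,000 zł
  272,000 zł × 13% = 35,360 zł

Mainline income levy:
  184,000 zł × 11% = 20,240 zł
  54,000 zł × 20% = 10,800 zł
  → 31,040 zł

35,360 zł > 31,040 zł, so the book-profits minimum tax is the binding amount.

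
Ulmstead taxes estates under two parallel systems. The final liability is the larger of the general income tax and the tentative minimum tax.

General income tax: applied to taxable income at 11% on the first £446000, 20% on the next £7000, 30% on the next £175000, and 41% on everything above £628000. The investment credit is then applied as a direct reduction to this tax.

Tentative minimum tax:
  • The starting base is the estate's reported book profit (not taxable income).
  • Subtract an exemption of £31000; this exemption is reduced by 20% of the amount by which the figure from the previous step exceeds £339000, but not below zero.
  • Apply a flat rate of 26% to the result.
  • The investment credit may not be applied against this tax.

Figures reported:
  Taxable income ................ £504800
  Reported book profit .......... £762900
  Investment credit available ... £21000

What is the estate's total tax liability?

£198354

General income tax:
  £446000 × 11% = £49060
  £7000 × 20% = £1400
  £51800 × 30% = £15540
  → £66000
  Less investment credit £21000 → £45000

Tentative minimum tax:
  Base (reported book profit): £762900
  Exemption: 20% × (£762900 − £339000) = £84780 ≥ £31000, so the exemption is fully phased out
  Base: £762900 − £0 = £762900
  £762900 × 26% = £198354

£198354 > £45000, so the tentative minimum tax is the binding amount.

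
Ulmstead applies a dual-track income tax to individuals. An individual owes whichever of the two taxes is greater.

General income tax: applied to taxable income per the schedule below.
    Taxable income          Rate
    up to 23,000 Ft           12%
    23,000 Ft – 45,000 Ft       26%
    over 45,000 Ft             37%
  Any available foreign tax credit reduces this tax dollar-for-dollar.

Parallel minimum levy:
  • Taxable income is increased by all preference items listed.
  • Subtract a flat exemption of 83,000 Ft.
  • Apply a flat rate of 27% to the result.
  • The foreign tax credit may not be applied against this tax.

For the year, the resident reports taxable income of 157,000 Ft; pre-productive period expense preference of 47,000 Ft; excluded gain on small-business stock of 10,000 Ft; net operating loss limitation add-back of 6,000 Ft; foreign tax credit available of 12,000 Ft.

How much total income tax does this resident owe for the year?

General income tax:
  23,000 Ft × 12% = 2,760 Ft
  22,000 Ft × 26% = 5,720 Ft
  112,000 Ft × 37% = 41,440 Ft
  → 49,920 Ft
  Less foreign tax credit 12,000 Ft → 37,920 Ft

Parallel minimum levy:
  Adjusted income: 157,000 Ft + 47,000 Ft + 10,000 Ft + 6,000 Ft = 220,000 Ft
  Less exemption 83,000 Ft → base 137,000 Ft
  137,000 Ft × 27% = 36,990 Ft

37,920 Ft > 36,990 Ft, so the general income tax governs.

37,920 Ft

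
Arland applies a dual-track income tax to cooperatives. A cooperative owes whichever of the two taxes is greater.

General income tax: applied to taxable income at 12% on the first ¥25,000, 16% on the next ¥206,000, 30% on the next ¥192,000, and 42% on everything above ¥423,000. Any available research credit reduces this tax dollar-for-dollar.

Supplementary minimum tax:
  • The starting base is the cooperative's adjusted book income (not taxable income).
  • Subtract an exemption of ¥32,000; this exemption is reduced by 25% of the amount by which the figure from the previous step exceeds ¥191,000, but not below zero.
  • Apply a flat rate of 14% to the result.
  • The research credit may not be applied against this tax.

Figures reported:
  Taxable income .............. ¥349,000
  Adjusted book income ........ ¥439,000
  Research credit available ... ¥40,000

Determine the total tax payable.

¥61,460

Supplementary minimum tax:
  Base (adjusted book income): ¥439,000
  Exemption: 25% × (¥439,000 − ¥191,000) = ¥62,000 ≥ ¥32,000, so the exemption is fully phased out
  Base: ¥439,000 − ¥0 = ¥439,000
  ¥439,000 × 14% = ¥61,460

General income tax:
  ¥25,000 × 12% = ¥3,000
  ¥206,000 × 16% = ¥32,960
  ¥118,000 × 30% = ¥35,400
  → ¥71,360
  Less research credit ¥40,000 → ¥31,360

¥61,460 > ¥31,360, so the supplementary minimum tax is the binding amount.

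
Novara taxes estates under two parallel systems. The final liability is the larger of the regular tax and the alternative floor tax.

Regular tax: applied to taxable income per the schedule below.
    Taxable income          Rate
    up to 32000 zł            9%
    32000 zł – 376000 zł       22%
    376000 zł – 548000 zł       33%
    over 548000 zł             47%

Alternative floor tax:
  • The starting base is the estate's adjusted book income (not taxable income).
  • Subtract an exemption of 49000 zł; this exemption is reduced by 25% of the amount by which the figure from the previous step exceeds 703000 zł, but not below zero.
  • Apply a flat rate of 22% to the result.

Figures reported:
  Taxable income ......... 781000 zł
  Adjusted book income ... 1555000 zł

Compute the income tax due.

342100 zł

Alternative floor tax:
  Base (adjusted book income): 1555000 zł
  Exemption: 25% × (1555000 zł − 703000 zł) = 213000 zł ≥ 49000 zł, so the exemption is fully phased out
  Base: 1555000 zł − 0 zł = 1555000 zł
  1555000 zł × 22% = 342100 zł

Regular tax:
  32000 zł × 9% = 2880 zł
  344000 zł × 22% = 75680 zł
  172000 zł × 33% = 56760 zł
  233000 zł × 47% = 109510 zł
  → 244830 zł

342100 zł > 244830 zł, so the alternative floor tax is the binding amount.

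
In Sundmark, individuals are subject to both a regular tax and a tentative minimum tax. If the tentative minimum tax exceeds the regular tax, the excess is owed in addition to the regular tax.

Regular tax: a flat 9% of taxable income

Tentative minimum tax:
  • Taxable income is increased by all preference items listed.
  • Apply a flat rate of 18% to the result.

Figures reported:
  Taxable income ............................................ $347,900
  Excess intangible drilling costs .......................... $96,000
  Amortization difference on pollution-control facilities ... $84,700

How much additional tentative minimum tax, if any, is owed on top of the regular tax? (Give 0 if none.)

$63,837

Tentative minimum tax:
  Adjusted income: $347,900 + $96,000 + $84,700 = $528,600
  $528,600 × 18% = $95,148

Regular tax:
  $347,900 × 9% = $31,311

Excess of tentative minimum tax over regular tax: $95,148 − $31,311 = $63,837.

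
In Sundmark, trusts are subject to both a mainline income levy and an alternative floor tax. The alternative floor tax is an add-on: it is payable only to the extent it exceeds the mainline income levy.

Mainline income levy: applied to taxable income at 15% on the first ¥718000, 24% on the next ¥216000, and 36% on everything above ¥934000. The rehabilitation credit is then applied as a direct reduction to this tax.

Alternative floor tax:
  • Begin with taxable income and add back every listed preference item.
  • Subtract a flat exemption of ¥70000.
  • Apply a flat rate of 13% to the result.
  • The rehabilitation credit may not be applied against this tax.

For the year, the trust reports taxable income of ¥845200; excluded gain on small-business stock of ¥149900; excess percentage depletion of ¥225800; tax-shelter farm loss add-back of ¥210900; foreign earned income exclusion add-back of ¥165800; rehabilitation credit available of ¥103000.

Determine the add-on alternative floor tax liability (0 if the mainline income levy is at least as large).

¥163360

Alternative floor tax:
  Adjusted income: ¥845200 + ¥149900 + ¥225800 + ¥210900 + ¥165800 = ¥1597600
  Less exemption ¥70000 → base ¥1527600
  ¥1527600 × 13% = ¥198588

Mainline income levy:
  ¥718000 × 15% = ¥107700
  ¥127200 × 24% = ¥30528
  → ¥138228
  Less rehabilitation credit ¥103000 → ¥35228

Excess of alternative floor tax over mainline income levy: ¥198588 − ¥35228 = ¥163360.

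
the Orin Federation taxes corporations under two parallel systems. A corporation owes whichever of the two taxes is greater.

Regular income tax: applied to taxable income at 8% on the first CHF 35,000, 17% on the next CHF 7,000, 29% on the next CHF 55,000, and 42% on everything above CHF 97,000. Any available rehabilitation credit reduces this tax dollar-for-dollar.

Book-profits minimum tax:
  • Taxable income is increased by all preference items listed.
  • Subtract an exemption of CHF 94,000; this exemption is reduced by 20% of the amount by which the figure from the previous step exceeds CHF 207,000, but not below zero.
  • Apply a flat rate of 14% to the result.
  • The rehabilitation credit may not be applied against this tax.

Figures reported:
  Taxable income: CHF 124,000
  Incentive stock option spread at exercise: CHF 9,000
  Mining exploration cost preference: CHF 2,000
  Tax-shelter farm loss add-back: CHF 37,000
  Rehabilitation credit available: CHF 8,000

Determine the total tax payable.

CHF 23,280

Book-profits minimum tax:
  Adjusted income: CHF 124,000 + CHF 9,000 + CHF 2,000 + CHF 37,000 = CHF 172,000
  Exemption: CHF 172,000 ≤ CHF 207,000, so full CHF 94,000 applies
  Base: CHF 172,000 − CHF 94,000 = CHF 78,000
  CHF 78,000 × 14% = CHF 10,920

Regular income tax:
  CHF 35,000 × 8% = CHF 2,800
  CHF 7,000 × 17% = CHF 1,190
  CHF 55,000 × 29% = CHF 15,950
  CHF 27,000 × 42% = CHF 11,340
  → CHF 31,280
  Less rehabilitation credit CHF 8,000 → CHF 23,280

CHF 23,280 > CHF 10,920, so the regular income tax governs.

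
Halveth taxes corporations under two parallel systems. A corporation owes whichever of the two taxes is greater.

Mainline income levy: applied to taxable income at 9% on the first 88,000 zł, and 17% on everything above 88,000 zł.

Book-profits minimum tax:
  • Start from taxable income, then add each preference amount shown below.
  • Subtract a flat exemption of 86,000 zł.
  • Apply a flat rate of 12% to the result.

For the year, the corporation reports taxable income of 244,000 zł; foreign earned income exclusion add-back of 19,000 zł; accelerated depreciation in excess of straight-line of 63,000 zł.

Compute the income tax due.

34,440 zł

Book-profits minimum tax:
  Adjusted income: 244,000 zł + 19,000 zł + 63,000 zł = 326,000 zł
  Less exemption 86,000 zł → base 240,000 zł
  240,000 zł × 12% = 28,800 zł

Mainline income levy:
  88,000 zł × 9% = 7,920 zł
  156,000 zł × 17% = 26,520 zł
  → 34,440 zł

34,440 zł > 28,800 zł, so the mainline income levy governs.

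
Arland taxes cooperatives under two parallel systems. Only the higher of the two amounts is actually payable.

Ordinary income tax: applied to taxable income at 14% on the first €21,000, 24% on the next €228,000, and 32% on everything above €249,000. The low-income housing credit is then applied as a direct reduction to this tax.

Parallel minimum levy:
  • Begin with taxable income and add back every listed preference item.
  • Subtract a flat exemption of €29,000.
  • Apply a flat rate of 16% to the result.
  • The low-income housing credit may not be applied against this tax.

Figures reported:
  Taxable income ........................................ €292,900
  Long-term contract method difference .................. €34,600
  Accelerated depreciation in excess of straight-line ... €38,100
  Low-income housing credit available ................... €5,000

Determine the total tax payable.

€66,708

Parallel minimum levy:
  Adjusted income: €292,900 + €34,600 + €38,100 = €365,600
  Less exemption €29,000 → base €336,600
  €336,600 × 16% = €53,856

Ordinary income tax:
  €21,000 × 14% = €2,940
  €228,000 × 24% = €54,720
  €43,900 × 32% = €14,048
  → €71,708
  Less low-income housing credit €5,000 → €66,708

€66,708 > €53,856, so the ordinary income tax governs.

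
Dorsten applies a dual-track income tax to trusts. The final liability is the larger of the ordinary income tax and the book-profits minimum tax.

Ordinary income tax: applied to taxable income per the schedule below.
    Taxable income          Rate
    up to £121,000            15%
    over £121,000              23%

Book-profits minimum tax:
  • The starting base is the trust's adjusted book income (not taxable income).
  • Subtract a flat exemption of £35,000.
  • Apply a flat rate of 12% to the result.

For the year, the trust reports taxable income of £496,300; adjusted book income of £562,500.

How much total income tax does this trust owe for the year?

£104,469

Ordinary income tax:
  £121,000 × 15% = £18,150
  £375,300 × 23% = £86,319
  → £104,469

Book-profits minimum tax:
  Base (adjusted book income): £562,500
  Less exemption £35,000 → base £527,500
  £527,500 × 12% = £63,300

£104,469 > £63,300, so the ordinary income tax governs.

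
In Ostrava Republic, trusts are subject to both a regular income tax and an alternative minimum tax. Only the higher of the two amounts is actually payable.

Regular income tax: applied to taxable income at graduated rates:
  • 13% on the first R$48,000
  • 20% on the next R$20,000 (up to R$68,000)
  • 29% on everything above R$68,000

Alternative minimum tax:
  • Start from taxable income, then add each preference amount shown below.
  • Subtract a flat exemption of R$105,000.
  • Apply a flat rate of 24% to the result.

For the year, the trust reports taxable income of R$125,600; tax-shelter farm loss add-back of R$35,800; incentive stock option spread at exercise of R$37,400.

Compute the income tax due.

R$26,944

Regular income tax:
  R$48,000 × 13% = R$6,240
  R$20,000 × 20% = R$4,000
  R$57,600 × 29% = R$16,704
  → R$26,944

Alternative minimum tax:
  Adjusted income: R$125,600 + R$35,800 + R$37,400 = R$198,800
  Less exemption R$105,000 → base R$93,800
  R$93,800 × 24% = R$22,512

R$26,944 > R$22,512, so the regular income tax governs.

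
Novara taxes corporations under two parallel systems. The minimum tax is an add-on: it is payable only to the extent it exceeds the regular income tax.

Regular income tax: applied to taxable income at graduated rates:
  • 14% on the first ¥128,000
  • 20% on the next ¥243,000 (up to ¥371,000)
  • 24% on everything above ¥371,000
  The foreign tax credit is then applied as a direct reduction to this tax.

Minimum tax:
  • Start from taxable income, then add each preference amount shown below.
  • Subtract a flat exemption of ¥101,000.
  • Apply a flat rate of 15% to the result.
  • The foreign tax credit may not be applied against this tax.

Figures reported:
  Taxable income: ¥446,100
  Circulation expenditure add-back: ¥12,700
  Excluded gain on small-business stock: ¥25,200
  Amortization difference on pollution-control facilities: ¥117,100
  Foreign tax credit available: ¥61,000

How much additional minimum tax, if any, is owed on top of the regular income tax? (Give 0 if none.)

¥51,471

Regular income tax:
  ¥128,000 × 14% = ¥17,920
  ¥243,000 × 20% = ¥48,600
  ¥75,100 × 24% = ¥18,024
  → ¥84,544
  Less foreign tax credit ¥61,000 → ¥23,544

Minimum tax:
  Adjusted income: ¥446,100 + ¥12,700 + ¥25,200 + ¥117,100 = ¥601,100
  Less exemption ¥101,000 → base ¥500,100
  ¥500,100 × 15% = ¥75,015

Excess of minimum tax over regular income tax: ¥75,015 − ¥23,544 = ¥51,471.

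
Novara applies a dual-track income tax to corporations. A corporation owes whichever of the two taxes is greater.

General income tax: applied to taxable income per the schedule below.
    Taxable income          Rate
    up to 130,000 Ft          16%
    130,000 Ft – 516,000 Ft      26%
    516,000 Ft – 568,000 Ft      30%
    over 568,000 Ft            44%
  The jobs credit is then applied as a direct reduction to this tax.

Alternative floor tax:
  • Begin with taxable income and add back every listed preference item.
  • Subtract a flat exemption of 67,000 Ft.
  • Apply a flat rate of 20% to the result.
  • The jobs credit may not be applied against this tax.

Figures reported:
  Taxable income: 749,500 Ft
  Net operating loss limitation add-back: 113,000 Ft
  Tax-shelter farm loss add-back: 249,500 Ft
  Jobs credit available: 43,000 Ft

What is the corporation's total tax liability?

Alternative floor tax:
  Adjusted income: 749,500 Ft + 113,000 Ft + 249,500 Ft = 1,112,000 Ft
  Less exemption 67,000 Ft → base 1,045,000 Ft
  1,045,000 Ft × 20% = 209,000 Ft

General income tax:
  130,000 Ft × 16% = 20,800 Ft
  386,000 Ft × 26% = 100,360 Ft
  52,000 Ft × 30% = 15,600 Ft
  181,500 Ft × 44% = 79,860 Ft
  → 216,620 Ft
  Less jobs credit 43,000 Ft → 173,620 Ft

209,000 Ft > 173,620 Ft, so the alternative floor tax is the binding amount.

209,000 Ft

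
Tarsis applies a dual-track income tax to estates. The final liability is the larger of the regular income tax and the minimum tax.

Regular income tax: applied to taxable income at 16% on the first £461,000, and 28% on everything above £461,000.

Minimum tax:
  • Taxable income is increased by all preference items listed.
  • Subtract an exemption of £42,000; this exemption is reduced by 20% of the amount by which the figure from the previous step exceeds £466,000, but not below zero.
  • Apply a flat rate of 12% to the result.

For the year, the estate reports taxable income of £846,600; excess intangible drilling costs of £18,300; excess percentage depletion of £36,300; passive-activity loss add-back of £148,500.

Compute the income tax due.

£181,728

Regular income tax:
  £461,000 × 16% = £73,760
  £385,600 × 28% = £107,968
  → £181,728

Minimum tax:
  Adjusted income: £846,600 + £18,300 + £36,300 + £148,500 = £1,049,700
  Exemption: 20% × (£1,049,700 − £466,000) = £116,740 ≥ £42,000, so the exemption is fully phased out
  Base: £1,049,700 − £0 = £1,049,700
  £1,049,700 × 12% = £125,964

£181,728 > £125,964, so the regular income tax governs.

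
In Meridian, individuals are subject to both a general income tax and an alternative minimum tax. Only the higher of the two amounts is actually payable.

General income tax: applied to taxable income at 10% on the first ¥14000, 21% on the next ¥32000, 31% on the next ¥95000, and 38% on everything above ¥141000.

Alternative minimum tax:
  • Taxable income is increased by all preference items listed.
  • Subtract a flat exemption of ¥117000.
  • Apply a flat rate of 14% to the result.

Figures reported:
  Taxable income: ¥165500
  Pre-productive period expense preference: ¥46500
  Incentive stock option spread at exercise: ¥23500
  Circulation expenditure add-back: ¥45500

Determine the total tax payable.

Alternative minimum tax:
  Adjusted income: ¥165500 + ¥46500 + ¥23500 + ¥45500 = ¥281000
  Less exemption ¥117000 → base ¥164000
  ¥164000 × 14% = ¥22960

General income tax:
  ¥14000 × 10% = ¥1400
  ¥32000 × 21% = ¥6720
  ¥95000 × 31% = ¥29450
  ¥24500 × 38% = ¥9310
  → ¥46880

¥46880 > ¥22960, so the general income tax governs.

¥46880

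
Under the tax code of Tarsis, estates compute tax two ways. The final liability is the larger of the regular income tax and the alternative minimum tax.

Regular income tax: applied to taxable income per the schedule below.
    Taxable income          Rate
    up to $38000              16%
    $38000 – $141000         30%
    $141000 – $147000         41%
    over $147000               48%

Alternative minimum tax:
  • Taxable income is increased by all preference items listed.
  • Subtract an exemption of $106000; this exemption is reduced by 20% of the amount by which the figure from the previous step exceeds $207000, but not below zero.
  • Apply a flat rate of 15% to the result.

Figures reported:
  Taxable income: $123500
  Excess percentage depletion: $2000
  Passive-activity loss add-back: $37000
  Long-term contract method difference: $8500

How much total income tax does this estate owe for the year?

Regular income tax:
  $38000 × 16% = $6080
  $85500 × 30% = $25650
  → $31730

Alternative minimum tax:
  Adjusted income: $123500 + $2000 + $37000 + $8500 = $171000
  Exemption: $171000 ≤ $207000, so full $106000 applies
  Base: $171000 − $106000 = $65000
  $65000 × 15% = $9750

$31730 > $9750, so the regular income tax governs.

$31730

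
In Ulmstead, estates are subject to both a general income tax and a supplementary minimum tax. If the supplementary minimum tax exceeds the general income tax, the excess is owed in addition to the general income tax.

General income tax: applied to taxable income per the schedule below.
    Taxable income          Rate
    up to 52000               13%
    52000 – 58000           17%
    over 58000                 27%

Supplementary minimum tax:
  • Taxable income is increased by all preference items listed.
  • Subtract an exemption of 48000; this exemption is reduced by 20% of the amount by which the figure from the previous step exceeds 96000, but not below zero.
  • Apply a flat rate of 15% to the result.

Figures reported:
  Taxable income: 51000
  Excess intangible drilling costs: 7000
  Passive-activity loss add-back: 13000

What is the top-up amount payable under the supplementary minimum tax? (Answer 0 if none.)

General income tax:
  51000 × 13% = 6630

Supplementary minimum tax:
  Adjusted income: 51000 + 7000 + 13000 = 71000
  Exemption: 71000 ≤ 96000, so full 48000 applies
  Base: 71000 − 48000 = 23000
  23000 × 15% = 3450

3450 ≤ 6630, so no add-on is due.

0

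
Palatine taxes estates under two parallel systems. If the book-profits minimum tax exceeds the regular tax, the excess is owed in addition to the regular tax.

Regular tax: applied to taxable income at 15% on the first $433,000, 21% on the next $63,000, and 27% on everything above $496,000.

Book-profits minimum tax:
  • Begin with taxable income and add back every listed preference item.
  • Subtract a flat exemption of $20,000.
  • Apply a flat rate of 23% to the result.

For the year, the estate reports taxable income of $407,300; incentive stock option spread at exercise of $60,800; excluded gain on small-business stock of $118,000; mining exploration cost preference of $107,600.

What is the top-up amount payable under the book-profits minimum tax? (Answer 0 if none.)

$93,856

Book-profits minimum tax:
  Adjusted income: $407,300 + $60,800 + $118,000 + $107,600 = $693,700
  Less exemption $20,000 → base $673,700
  $673,700 × 23% = $154,951

Regular tax:
  $407,300 × 15% = $61,095

Excess of book-profits minimum tax over regular tax: $154,951 − $61,095 = $93,856.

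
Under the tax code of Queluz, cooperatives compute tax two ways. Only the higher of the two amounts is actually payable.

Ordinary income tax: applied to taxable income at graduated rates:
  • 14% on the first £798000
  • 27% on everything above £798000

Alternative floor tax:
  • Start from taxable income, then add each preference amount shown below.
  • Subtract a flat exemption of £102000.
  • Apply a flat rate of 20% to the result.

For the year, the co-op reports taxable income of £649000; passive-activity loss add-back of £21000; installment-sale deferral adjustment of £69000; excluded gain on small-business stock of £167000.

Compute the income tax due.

Alternative floor tax:
  Adjusted income: £649000 + £21000 + £69000 + £167000 = £906000
  Less exemption £102000 → base £804000
  £804000 × 20% = £160800

Ordinary income tax:
  £649000 × 14% = £90860

£160800 > £90860, so the alternative floor tax is the binding amount.

£160800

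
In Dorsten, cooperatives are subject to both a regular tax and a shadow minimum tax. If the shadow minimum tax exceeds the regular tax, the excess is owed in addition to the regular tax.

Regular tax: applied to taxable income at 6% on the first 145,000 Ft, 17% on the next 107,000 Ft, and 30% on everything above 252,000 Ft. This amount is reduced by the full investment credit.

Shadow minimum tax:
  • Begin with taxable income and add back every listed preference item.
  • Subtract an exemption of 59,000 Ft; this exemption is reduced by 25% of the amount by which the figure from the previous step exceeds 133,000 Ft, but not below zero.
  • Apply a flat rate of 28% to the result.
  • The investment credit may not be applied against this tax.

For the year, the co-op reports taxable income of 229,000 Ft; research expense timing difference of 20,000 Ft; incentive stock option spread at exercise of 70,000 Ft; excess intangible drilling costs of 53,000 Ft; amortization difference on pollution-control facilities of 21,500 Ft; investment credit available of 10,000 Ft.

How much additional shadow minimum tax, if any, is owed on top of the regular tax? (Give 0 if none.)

Regular tax:
  145,000 Ft × 6% = 8,700 Ft
  84,000 Ft × 17% = 14,280 Ft
  → 22,980 Ft
  Less investment credit 10,000 Ft → 12,980 Ft

Shadow minimum tax:
  Adjusted income: 229,000 Ft + 20,000 Ft + 70,000 Ft + 53,000 Ft + 21,500 Ft = 393,500 Ft
  Exemption: 25% × (393,500 Ft − 133,000 Ft) = 65,125 Ft ≥ 59,000 Ft, so the exemption is fully phased out
  Base: 393,500 Ft − 0 Ft = 393,500 Ft
  393,500 Ft × 28% = 110,180 Ft

Excess of shadow minimum tax over regular tax: 110,180 Ft − 12,980 Ft = 97,200 Ft.

97,200 Ft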